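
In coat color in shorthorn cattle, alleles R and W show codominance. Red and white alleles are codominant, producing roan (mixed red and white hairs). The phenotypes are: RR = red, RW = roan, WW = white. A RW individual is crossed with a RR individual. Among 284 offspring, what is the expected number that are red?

Punnett square for RW × RR:
Offspring genotypes: 2 RR, 2 RW
Phenotype counts: 2 red, 2 roan
red: 2 out of 4 → fraction 1/2
Expected count = 1/2 × 284 = 142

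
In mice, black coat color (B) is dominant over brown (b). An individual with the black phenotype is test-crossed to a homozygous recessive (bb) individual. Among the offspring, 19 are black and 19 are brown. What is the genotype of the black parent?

Test cross: ? × bb
Offspring: 19 black, 19 brown — approximately 1:1.
A 1:1 ratio in a test cross indicates the unknown parent is heterozygous (Bb).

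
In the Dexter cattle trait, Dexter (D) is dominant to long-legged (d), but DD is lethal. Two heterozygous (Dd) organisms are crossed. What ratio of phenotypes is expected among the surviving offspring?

Cross: Dd × Dd
Punnett square offspring (before lethality): 1 DD, 2 Dd, 1 dd
The DD genotype is lethal (embryos die); surviving offspring: 2 Dd, 1 dd
Ratio: 2 Dexter (short-legged) : 1 long-legged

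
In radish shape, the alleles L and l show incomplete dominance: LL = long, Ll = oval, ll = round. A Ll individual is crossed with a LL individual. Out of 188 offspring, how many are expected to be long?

Punnett square for Ll × LL:
Offspring genotypes: 2 LL, 2 Ll
Phenotype counts: 2 long, 2 oval
long: 2 out of 4 → fraction 1/2
Expected count = 1/2 × 188 = 94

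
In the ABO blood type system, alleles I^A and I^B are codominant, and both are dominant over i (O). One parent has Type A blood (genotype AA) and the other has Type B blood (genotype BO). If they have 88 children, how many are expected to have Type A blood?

Cross: AA × BO
Possible offspring genotypes: 2 AB, 2 AO
Blood type counts: 2 Type AB, 2 Type A
Probability of Type A: 2/4 = 1/2
Expected count = 1/2 × 88 = 44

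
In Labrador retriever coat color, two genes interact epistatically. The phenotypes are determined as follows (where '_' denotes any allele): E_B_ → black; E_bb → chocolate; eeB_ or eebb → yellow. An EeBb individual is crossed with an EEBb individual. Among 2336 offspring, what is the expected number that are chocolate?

Cross: EeBb × EEBb — consider each gene separately:
E gene: Ee × EE → 2 EE, 2 Ee → 4 E_ (out of 4)
B gene: Bb × Bb → 1 BB, 2 Bb, 1 bb → 3 B_ : 1 bb (out of 4)
Genotype classes (out of 4 × 4 = 16): E_B_ = 4×3 = 12; E_bb = 4×1 = 4
Apply the phenotype rules: E_B_ (12) → black; E_bb (4) → chocolate
Phenotype counts (out of 16): 12 black, 4 chocolate
chocolate: 4 out of 16 → fraction 1/4
Expected count = 1/4 × 2336 = 584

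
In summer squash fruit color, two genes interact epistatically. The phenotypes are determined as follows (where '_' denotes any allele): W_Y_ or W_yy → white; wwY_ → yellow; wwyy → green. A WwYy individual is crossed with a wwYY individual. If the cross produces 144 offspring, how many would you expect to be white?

Cross: WwYy × wwYY — consider each gene separately:
W gene: Ww × ww → 2 Ww, 2 ww → 2 W_ : 2 ww (out of 4)
Y gene: Yy × YY → 2 YY, 2 Yy → 4 Y_ (out of 4)
Genotype classes (out of 4 × 4 = 16): W_Y_ = 2×4 = 8; wwY_ = 2×4 = 8
Apply the phenotype rules: W_Y_ (8) → white; wwY_ (8) → yellow
Phenotype counts (out of 16): 8 white, 8 yellow
white: 8 out of 16 → fraction 1/2
Expected count = 1/2 × 144 = 72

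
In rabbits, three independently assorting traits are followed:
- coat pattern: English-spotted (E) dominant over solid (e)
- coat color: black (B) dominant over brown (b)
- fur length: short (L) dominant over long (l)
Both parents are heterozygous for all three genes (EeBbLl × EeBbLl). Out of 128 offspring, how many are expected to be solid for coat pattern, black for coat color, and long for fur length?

Trihybrid cross: EeBbLl × EeBbLl
Each trait segregates independently with a 3:1 phenotypic ratio, so each gene contributes 3/4 (dominant) or 1/4 (recessive).
Target: solid (coat pattern), black (coat color), long (fur length)
Probability = product of independent per-trait probabilities
= 1/4 × 3/4 × 1/4 = 3/64
Expected count = 3/64 × 128 = 6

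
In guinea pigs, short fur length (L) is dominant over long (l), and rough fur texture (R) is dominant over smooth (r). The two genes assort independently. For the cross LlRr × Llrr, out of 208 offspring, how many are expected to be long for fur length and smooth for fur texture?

Dihybrid cross LlRr × Llrr — consider each gene separately:
fur length: Ll × Ll → 1 LL, 2 Ll, 1 ll → 3 L_ : 1 ll (out of 4)
fur texture: Rr × rr → 2 Rr, 2 rr → 2 R_ : 2 rr (out of 4)
Looking for: long (ll) and smooth (rr)
P(long) = 1/4, P(smooth) = 2/4
P(both) = 1/4 × 2/4 = 2/16 = 1/8
Expected count = 1/8 × 208 = 26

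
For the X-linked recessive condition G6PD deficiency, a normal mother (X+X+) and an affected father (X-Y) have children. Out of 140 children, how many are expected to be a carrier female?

Cross: X+X+ × X-Y
Offspring: 2 X+X-, 2 X+Y
Probability of a carrier female: 2/4 = 1/2
Expected count = 1/2 × 140 = 70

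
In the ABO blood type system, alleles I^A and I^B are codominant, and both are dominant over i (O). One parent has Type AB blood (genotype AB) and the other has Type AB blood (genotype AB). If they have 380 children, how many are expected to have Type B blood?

Cross: AB × AB
Possible offspring genotypes: 1 AA, 2 AB, 1 BB
Blood type counts: 1 Type A, 2 Type AB, 1 Type B
Probability of Type B: 1/4
Expected count = 1/4 × 380 = 95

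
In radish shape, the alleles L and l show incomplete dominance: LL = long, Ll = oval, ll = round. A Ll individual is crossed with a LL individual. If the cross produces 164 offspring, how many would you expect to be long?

Punnett square for Ll × LL:
Offspring genotypes: 2 LL, 2 Ll
Phenotype counts: 2 long, 2 oval
long: 2 out of 4 → fraction 1/2
Expected count = 1/2 × 164 = 82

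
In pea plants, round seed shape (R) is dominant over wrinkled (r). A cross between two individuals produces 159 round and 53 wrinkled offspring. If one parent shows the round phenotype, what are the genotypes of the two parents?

Observed offspring: 159 round, 53 wrinkled
The observed ratio simplifies to 3:1. Wrinkled (rr) offspring appear, so each parent must contribute one r allele. The parent stated to show round carries R, so it is Rr. The other parent is then either Rr or rr: Rr × rr would give a 1:1 split, whereas Rr × Rr gives 3:1 — matching the data. So both parents are heterozygous (Rr × Rr).
Parent genotypes: Rr × Rr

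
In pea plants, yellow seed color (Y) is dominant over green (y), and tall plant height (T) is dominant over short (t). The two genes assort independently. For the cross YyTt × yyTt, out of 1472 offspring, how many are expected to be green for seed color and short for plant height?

Dihybrid cross YyTt × yyTt — consider each gene separately:
seed color: Yy × yy → 2 Yy, 2 yy → 2 Y_ : 2 yy (out of 4)
plant height: Tt × Tt → 1 TT, 2 Tt, 1 tt → 3 T_ : 1 tt (out of 4)
Looking for: green (yy) and short (tt)
P(green) = 2/4, P(short) = 1/4
P(both) = 2/4 × 1/4 = 2/16 = 1/8
Expected count = 1/8 × 1472 = 184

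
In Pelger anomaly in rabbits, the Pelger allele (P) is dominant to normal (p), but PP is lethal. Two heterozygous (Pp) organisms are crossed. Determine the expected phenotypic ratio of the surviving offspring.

Cross: Pp × Pp
Punnett square offspring (before lethality): 1 PP, 2 Pp, 1 pp
The PP genotype is lethal (embryos die); surviving offspring: 2 Pp, 1 pp
Ratio: 2 Pelger : 1 normal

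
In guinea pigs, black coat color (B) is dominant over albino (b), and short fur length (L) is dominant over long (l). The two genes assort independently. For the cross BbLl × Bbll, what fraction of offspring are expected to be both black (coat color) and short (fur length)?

Dihybrid cross BbLl × Bbll — consider each gene separately:
coat color: Bb × Bb → 1 BB, 2 Bb, 1 bb → 3 B_ : 1 bb (out of 4)
fur length: Ll × ll → 2 Ll, 2 ll → 2 L_ : 2 ll (out of 4)
Looking for: black (B_) and short (L_)
P(black) = 3/4, P(short) = 2/4
P(both) = 3/4 × 2/4 = 6/16 = 3/8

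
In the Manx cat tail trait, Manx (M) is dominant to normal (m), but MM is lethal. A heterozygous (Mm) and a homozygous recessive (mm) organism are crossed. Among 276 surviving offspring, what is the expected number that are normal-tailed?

Cross: Mm × mm
Punnett square offspring (before lethality): 2 Mm, 2 mm
No MM offspring are produced in this cross.
normal-tailed: 2 out of 4 → fraction 1/2
Expected count = 1/2 × 276 = 138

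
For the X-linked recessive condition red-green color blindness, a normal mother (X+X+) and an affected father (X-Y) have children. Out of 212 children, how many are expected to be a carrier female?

Cross: X+X+ × X-Y
Offspring: 2 X+X-, 2 X+Y
Probability of a carrier female: 2/4 = 1/2
Expected count = 1/2 × 212 = 106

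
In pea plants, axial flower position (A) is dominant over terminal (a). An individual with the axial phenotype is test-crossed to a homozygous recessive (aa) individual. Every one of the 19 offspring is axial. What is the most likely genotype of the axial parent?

Test cross: ? × aa
All offspring are axial.
If the unknown parent were heterozygous (Aa), about half of 19 offspring would be terminal; none are. The unknown parent is most likely homozygous dominant (AA).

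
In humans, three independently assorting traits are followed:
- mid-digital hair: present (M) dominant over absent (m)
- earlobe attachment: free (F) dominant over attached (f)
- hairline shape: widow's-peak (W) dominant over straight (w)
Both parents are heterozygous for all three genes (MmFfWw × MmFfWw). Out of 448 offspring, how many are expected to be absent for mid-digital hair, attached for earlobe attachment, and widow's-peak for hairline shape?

Trihybrid cross: MmFfWw × MmFfWw
Each trait segregates independently with a 3:1 phenotypic ratio, so each gene contributes 3/4 (dominant) or 1/4 (recessive).
Target: absent (mid-digital hair), attached (earlobe attachment), widow's-peak (hairline shape)
Probability = product of independent per-trait probabilities
= 1/4 × 1/4 × 3/4 = 3/64
Expected count = 3/64 × 448 = 21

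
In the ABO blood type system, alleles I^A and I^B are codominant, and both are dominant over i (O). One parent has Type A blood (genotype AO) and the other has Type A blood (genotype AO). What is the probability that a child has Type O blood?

Cross: AO × AO
Possible offspring genotypes: 1 AA, 2 AO, 1 OO
Blood type counts: 3 Type A, 1 Type O
Probability of Type O: 1/4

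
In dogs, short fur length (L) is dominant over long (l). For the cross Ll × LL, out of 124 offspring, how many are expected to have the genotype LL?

Punnett square for Ll × LL:
Offspring genotypes: 2 LL, 2 Ll
Total offspring: 4
Count with target: 2
Probability: 2/4 = 1/2
Expected count = 1/2 × 124 = 62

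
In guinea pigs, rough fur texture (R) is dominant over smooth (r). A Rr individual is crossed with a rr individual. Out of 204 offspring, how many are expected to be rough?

Punnett square for Rr × rr:
Offspring genotypes: 2 Rr, 2 rr
rough: 2, smooth: 2
rough: 2 out of 4 → fraction 1/2
Expected count = 1/2 × 204 = 102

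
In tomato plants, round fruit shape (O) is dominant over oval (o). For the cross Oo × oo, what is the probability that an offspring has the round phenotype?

Punnett square for Oo × oo:
Offspring genotypes: 2 Oo, 2 oo
Total offspring: 4
Count with target: 2
Probability: 2/4 = 1/2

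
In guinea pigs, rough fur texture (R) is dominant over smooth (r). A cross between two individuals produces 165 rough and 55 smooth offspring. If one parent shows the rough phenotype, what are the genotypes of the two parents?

Observed offspring: 165 rough, 55 smooth
The observed ratio simplifies to 3:1. Smooth (rr) offspring appear, so each parent must contribute one r allele. The parent stated to show rough carries R, so it is Rr. The other parent is then either Rr or rr: Rr × rr would give a 1:1 split, whereas Rr × Rr gives 3:1 — matching the data. So both parents are heterozygous (Rr × Rr).
Parent genotypes: Rr × Rr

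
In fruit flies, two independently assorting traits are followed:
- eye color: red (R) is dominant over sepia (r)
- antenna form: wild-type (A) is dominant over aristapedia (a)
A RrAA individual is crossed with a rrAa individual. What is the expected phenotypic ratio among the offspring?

Dihybrid cross RrAA × rrAa — consider each gene separately:
eye color: Rr × rr → 2 Rr, 2 rr → 2 R_ : 2 rr (out of 4)
antenna form: AA × Aa → 2 AA, 2 Aa → 4 A_ (out of 4)
Combine (counts out of 4 × 4 = 16): red/wild-type (R_A_) = 2×4 = 8; sepia/wild-type (rrA_) = 2×4 = 8
Phenotype counts (out of 16): 8 red/wild-type, 8 sepia/wild-type
Ratio: 1 red/wild-type : 1 sepia/wild-type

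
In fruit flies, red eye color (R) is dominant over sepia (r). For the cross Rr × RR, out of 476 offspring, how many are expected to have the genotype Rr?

Punnett square for Rr × RR:
Offspring genotypes: 2 RR, 2 Rr
Total offspring: 4
Count with target: 2
Probability: 2/4 = 1/2
Expected count = 1/2 × 476 = 238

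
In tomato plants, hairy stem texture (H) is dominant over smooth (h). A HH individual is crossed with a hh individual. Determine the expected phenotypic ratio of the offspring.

Punnett square for HH × hh:
Offspring genotypes: 4 Hh
hairy: 4, smooth: 0
Ratio: all hairy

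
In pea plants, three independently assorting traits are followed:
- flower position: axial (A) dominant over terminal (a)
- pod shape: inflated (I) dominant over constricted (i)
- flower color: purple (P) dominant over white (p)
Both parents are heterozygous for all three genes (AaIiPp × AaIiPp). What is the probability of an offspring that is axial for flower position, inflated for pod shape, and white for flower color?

Trihybrid cross: AaIiPp × AaIiPp
Each trait segregates independently with a 3:1 phenotypic ratio, so each gene contributes 3/4 (dominant) or 1/4 (recessive).
Target: axial (flower position), inflated (pod shape), white (flower color)
Probability = product of independent per-trait probabilities
= 3/4 × 3/4 × 1/4 = 9/64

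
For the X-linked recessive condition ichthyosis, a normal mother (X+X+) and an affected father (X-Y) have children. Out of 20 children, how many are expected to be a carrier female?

Cross: X+X+ × X-Y
Offspring: 2 X+X-, 2 X+Y
Probability of a carrier female: 2/4 = 1/2
Expected count = 1/2 × 20 = 10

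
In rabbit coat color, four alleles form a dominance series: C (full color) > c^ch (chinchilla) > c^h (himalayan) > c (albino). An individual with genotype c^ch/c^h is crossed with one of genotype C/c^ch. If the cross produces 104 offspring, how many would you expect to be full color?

Cross: c^ch/c^h × C/c^ch
Allele dominance: C > c^ch > c^h > c
Offspring genotypes: 1 C/c^ch, 1 c^ch/c^ch, 1 C/c^h, 1 c^ch/c^h
Phenotype counts: 2 full color, 2 chinchilla
full color: 2 out of 4 → fraction 1/2
Expected count = 1/2 × 104 = 52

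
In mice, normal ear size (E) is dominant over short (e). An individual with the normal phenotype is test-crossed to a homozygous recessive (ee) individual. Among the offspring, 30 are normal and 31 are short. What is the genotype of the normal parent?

Test cross: ? × ee
Offspring: 30 normal, 31 short — approximately 1:1.
A 1:1 ratio in a test cross indicates the unknown parent is heterozygous (Ee).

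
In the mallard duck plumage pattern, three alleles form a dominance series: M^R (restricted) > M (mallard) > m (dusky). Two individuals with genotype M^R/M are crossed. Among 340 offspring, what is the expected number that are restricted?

Cross: M^R/M × M^R/M
Allele dominance: M^R > M > m
Offspring genotypes: 1 M^R/M^R, 2 M^R/M, 1 M/M
Phenotype counts: 3 restricted, 1 mallard
restricted: 3 out of 4 → fraction 3/4
Expected count = 3/4 × 340 = 255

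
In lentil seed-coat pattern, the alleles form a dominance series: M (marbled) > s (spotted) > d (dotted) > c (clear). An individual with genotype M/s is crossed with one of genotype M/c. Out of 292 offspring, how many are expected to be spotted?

Cross: M/s × M/c
Allele dominance: M > s > d > c
Offspring genotypes: 1 M/M, 1 M/c, 1 M/s, 1 s/c
Phenotype counts: 3 marbled, 1 spotted
spotted: 1 out of 4 → fraction 1/4
Expected count = 1/4 × 292 = 73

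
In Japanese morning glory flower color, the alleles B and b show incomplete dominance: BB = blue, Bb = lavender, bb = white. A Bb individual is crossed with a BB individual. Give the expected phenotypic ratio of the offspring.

Punnett square for Bb × BB:
Offspring genotypes: 2 BB, 2 Bb
Phenotype counts: 2 blue, 2 lavender
Ratio: 1 blue : 1 lavender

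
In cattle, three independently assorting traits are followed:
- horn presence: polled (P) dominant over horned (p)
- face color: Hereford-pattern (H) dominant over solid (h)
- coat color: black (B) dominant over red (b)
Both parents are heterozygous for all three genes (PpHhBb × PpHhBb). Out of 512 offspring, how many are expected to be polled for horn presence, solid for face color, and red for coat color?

Trihybrid cross: PpHhBb × PpHhBb
Each trait segregates independently with a 3:1 phenotypic ratio, so each gene contributes 3/4 (dominant) or 1/4 (recessive).
Target: polled (horn presence), solid (face color), red (coat color)
Probability = product of independent per-trait probabilities
= 3/4 × 1/4 × 1/4 = 3/64
Expected count = 3/64 × 512 = 24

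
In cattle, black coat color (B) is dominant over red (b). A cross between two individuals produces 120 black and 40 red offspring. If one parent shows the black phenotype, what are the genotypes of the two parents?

Observed offspring: 120 black, 40 red
The observed ratio simplifies to 3:1. Red (bb) offspring appear, so each parent must contribute one b allele. The parent stated to show black carries B, so it is Bb. The other parent is then either Bb or bb: Bb × bb would give a 1:1 split, whereas Bb × Bb gives 3:1 — matching the data. So both parents are heterozygous (Bb × Bb).
Parent genotypes: Bb × Bb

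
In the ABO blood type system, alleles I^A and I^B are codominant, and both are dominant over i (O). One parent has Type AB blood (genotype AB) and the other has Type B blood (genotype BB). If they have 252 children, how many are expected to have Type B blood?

Cross: AB × BB
Possible offspring genotypes: 2 AB, 2 BB
Blood type counts: 2 Type AB, 2 Type B
Probability of Type B: 2/4 = 1/2
Expected count = 1/2 × 252 = 126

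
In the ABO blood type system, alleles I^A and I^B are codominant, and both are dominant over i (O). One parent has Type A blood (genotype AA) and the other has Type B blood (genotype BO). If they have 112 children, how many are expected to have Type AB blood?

Cross: AA × BO
Possible offspring genotypes: 2 AB, 2 AO
Blood type counts: 2 Type AB, 2 Type A
Probability of Type AB: 2/4 = 1/2
Expected count = 1/2 × 112 = 56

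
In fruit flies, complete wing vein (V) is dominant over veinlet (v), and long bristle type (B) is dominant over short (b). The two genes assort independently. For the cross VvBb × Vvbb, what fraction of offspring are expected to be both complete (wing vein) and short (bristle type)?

Dihybrid cross VvBb × Vvbb — consider each gene separately:
wing vein: Vv × Vv → 1 VV, 2 Vv, 1 vv → 3 V_ : 1 vv (out of 4)
bristle type: Bb × bb → 2 Bb, 2 bb → 2 B_ : 2 bb (out of 4)
Looking for: complete (V_) and short (bb)
P(complete) = 3/4, P(short) = 2/4
P(both) = 3/4 × 2/4 = 6/16 = 3/8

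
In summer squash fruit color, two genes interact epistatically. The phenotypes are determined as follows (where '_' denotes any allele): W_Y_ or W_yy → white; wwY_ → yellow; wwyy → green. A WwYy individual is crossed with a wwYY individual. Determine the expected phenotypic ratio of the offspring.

Cross: WwYy × wwYY — consider each gene separately:
W gene: Ww × ww → 2 Ww, 2 ww → 2 W_ : 2 ww (out of 4)
Y gene: Yy × YY → 2 YY, 2 Yy → 4 Y_ (out of 4)
Genotype classes (out of 4 × 4 = 16): W_Y_ = 2×4 = 8; wwY_ = 2×4 = 8
Apply the phenotype rules: W_Y_ (8) → white; wwY_ (8) → yellow
Phenotype counts (out of 16): 8 white, 8 yellow
Ratio: 1 white : 1 yellow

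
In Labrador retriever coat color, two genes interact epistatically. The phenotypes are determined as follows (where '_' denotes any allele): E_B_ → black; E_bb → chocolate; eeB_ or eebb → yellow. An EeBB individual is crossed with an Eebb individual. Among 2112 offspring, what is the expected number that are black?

Cross: EeBB × Eebb — consider each gene separately:
E gene: Ee × Ee → 1 EE, 2 Ee, 1 ee → 3 E_ : 1 ee (out of 4)
B gene: BB × bb → 4 Bb → 4 B_ (out of 4)
Genotype classes (out of 4 × 4 = 16): E_B_ = 3×4 = 12; eeB_ = 1×4 = 4
Apply the phenotype rules: E_B_ (12) → black; eeB_ (4) → yellow
Phenotype counts (out of 16): 12 black, 4 yellow
black: 12 out of 16 → fraction 3/4
Expected count = 3/4 × 2112 = 1584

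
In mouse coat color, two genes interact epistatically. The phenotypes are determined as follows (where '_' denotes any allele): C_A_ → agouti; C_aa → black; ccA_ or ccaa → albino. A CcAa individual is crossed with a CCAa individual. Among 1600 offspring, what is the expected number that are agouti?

Cross: CcAa × CCAa — consider each gene separately:
C gene: Cc × CC → 2 CC, 2 Cc → 4 C_ (out of 4)
A gene: Aa × Aa → 1 AA, 2 Aa, 1 aa → 3 A_ : 1 aa (out of 4)
Genotype classes (out of 4 × 4 = 16): C_A_ = 4×3 = 12; C_aa = 4×1 = 4
Apply the phenotype rules: C_A_ (12) → agouti; C_aa (4) → black
Phenotype counts (out of 16): 12 agouti, 4 black
agouti: 12 out of 16 → fraction 3/4
Expected count = 3/4 × 1600 = 1200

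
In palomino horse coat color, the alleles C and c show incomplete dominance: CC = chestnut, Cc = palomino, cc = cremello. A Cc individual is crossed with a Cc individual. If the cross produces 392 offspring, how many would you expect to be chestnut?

Punnett square for Cc × Cc:
Offspring genotypes: 1 CC, 2 Cc, 1 cc
Phenotype counts: 1 chestnut, 2 palomino, 1 cremello
chestnut: 1 out of 4 → fraction 1/4
Expected count = 1/4 × 392 = 98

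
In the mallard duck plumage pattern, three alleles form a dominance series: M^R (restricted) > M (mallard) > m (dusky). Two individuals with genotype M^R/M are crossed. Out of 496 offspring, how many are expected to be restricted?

Cross: M^R/M × M^R/M
Allele dominance: M^R > M > m
Offspring genotypes: 1 M^R/M^R, 2 M^R/M, 1 M/M
Phenotype counts: 3 restricted, 1 mallard
restricted: 3 out of 4 → fraction 3/4
Expected count = 3/4 × 496 = 372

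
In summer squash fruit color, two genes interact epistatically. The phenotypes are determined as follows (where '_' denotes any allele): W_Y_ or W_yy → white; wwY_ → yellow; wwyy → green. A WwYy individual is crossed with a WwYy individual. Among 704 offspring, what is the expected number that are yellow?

Cross: WwYy × WwYy — consider each gene separately:
W gene: Ww × Ww → 1 WW, 2 Ww, 1 ww → 3 W_ : 1 ww (out of 4)
Y gene: Yy × Yy → 1 YY, 2 Yy, 1 yy → 3 Y_ : 1 yy (out of 4)
Genotype classes (out of 4 × 4 = 16): W_Y_ = 3×3 = 9; W_yy = 3×1 = 3; wwY_ = 1×3 = 3; wwyy = 1×1 = 1
Apply the phenotype rules: W_Y_ (9) + W_yy (3) → white; wwY_ (3) → yellow; wwyy (1) → green
Phenotype counts (out of 16): 12 white, 3 yellow, 1 green
yellow: 3 out of 16 → fraction 3/16
Expected count = 3/16 × 704 = 132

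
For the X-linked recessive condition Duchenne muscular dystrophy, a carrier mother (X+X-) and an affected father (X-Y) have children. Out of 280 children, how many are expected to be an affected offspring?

Cross: X+X- × X-Y
Offspring: 1 X+X-, 1 X+Y, 1 X-X-, 1 X-Y
Probability of an affected offspring: 2/4 = 1/2
Expected count = 1/2 × 280 = 140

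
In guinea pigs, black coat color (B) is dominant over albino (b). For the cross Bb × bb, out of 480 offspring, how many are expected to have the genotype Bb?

Punnett square for Bb × bb:
Offspring genotypes: 2 Bb, 2 bb
Total offspring: 4
Count with target: 2
Probability: 2/4 = 1/2
Expected count = 1/2 × 480 = 240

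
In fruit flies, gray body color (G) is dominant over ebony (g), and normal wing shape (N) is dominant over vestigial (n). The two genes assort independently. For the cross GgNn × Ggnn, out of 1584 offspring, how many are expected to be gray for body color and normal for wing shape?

Dihybrid cross GgNn × Ggnn — consider each gene separately:
body color: Gg × Gg → 1 GG, 2 Gg, 1 gg → 3 G_ : 1 gg (out of 4)
wing shape: Nn × nn → 2 Nn, 2 nn → 2 N_ : 2 nn (out of 4)
Looking for: gray (G_) and normal (N_)
P(gray) = 3/4, P(normal) = 2/4
P(both) = 3/4 × 2/4 = 6/16 = 3/8
Expected count = 3/8 × 1584 = 594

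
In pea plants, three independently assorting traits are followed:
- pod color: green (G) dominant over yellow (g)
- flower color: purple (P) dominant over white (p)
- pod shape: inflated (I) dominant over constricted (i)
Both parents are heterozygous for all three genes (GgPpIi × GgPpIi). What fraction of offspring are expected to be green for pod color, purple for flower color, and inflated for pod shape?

Trihybrid cross: GgPpIi × GgPpIi
Each trait segregates independently with a 3:1 phenotypic ratio, so each gene contributes 3/4 (dominant) or 1/4 (recessive).
Target: green (pod color), purple (flower color), inflated (pod shape)
Probability = product of independent per-trait probabilities
= 3/4 × 3/4 × 3/4 = 27/64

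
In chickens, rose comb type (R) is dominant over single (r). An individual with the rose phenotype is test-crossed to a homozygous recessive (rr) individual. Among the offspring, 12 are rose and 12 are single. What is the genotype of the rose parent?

Test cross: ? × rr
Offspring: 12 rose, 12 single — approximately 1:1.
A 1:1 ratio in a test cross indicates the unknown parent is heterozygous (Rr).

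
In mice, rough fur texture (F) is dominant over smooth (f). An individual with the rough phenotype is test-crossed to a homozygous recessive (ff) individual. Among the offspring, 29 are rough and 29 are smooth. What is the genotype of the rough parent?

Test cross: ? × ff
Offspring: 29 rough, 29 smooth — approximately 1:1.
A 1:1 ratio in a test cross indicates the unknown parent is heterozygous (Ff).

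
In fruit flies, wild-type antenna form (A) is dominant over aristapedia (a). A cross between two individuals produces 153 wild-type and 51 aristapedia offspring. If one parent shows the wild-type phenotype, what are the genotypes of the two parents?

Observed offspring: 153 wild-type, 51 aristapedia
The observed ratio simplifies to 3:1. Aristapedia (aa) offspring appear, so each parent must contribute one a allele. The parent stated to show wild-type carries A, so it is Aa. The other parent is then either Aa or aa: Aa × aa would give a 1:1 split, whereas Aa × Aa gives 3:1 — matching the data. So both parents are heterozygous (Aa × Aa).
Parent genotypes: Aa × Aa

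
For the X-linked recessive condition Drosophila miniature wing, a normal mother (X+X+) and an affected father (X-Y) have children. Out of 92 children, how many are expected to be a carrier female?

Cross: X+X+ × X-Y
Offspring: 2 X+X-, 2 X+Y
Probability of a carrier female: 2/4 = 1/2
Expected count = 1/2 × 92 = 46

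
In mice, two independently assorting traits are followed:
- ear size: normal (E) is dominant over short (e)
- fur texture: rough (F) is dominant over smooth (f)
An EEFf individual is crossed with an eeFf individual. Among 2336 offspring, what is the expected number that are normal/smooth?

Dihybrid cross EEFf × eeFf — consider each gene separately:
ear size: EE × ee → 4 Ee → 4 E_ (out of 4)
fur texture: Ff × Ff → 1 FF, 2 Ff, 1 ff → 3 F_ : 1 ff (out of 4)
Combine (counts out of 4 × 4 = 16): normal/rough (E_F_) = 4×3 = 12; normal/smooth (E_ff) = 4×1 = 4
Phenotype counts (out of 16): 12 normal/rough, 4 normal/smooth
normal/smooth: 4 out of 16 → fraction 1/4
Expected count = 1/4 × 2336 = 584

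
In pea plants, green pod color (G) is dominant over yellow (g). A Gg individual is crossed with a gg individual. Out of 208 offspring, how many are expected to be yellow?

Punnett square for Gg × gg:
Offspring genotypes: 2 Gg, 2 gg
green: 2, yellow: 2
yellow: 2 out of 4 → fraction 1/2
Expected count = 1/2 × 208 = 104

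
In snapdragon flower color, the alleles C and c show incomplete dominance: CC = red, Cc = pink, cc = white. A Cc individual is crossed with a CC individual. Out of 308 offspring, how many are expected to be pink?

Punnett square for Cc × CC:
Offspring genotypes: 2 CC, 2 Cc
Phenotype counts: 2 red, 2 pink
pink: 2 out of 4 → fraction 1/2
Expected count = 1/2 × 308 = 154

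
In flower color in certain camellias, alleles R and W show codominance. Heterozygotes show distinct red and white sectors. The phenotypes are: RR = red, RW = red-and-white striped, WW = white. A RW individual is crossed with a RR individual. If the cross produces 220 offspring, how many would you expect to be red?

Punnett square for RW × RR:
Offspring genotypes: 2 RR, 2 RW
Phenotype counts: 2 red, 2 red-and-white striped
red: 2 out of 4 → fraction 1/2
Expected count = 1/2 × 220 = 110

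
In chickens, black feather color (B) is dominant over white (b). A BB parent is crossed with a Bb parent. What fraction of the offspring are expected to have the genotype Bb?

Punnett square for BB × Bb:
Offspring genotypes: 2 BB, 2 Bb
Total offspring: 4
Count with target: 2
Probability: 2/4 = 1/2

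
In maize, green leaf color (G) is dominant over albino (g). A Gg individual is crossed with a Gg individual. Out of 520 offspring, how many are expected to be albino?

Punnett square for Gg × Gg:
Offspring genotypes: 1 GG, 2 Gg, 1 gg
green: 3, albino: 1
albino: 1 out of 4 → fraction 1/4
Expected count = 1/4 × 520 = 130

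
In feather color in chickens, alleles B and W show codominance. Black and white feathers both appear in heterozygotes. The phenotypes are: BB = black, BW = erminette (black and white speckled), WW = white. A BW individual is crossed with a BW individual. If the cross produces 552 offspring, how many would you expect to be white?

Punnett square for BW × BW:
Offspring genotypes: 1 BB, 2 BW, 1 WW
Phenotype counts: 1 black, 2 erminette (black and white speckled), 1 white
white: 1 out of 4 → fraction 1/4
Expected count = 1/4 × 552 = 138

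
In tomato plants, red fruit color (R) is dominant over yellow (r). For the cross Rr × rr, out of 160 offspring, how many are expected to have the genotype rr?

Punnett square for Rr × rr:
Offspring genotypes: 2 Rr, 2 rr
Total offspring: 4
Count with target: 2
Probability: 2/4 = 1/2
Expected count = 1/2 × 160 = 80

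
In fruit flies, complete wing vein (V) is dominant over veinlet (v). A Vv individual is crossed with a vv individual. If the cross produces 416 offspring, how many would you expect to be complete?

Punnett square for Vv × vv:
Offspring genotypes: 2 Vv, 2 vv
complete: 2, veinlet: 2
complete: 2 out of 4 → fraction 1/2
Expected count = 1/2 × 416 = 208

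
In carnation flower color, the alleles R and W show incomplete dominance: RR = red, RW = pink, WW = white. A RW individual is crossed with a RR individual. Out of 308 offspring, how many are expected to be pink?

Punnett square for RW × RR:
Offspring genotypes: 2 RR, 2 RW
Phenotype counts: 2 red, 2 pink
pink: 2 out of 4 → fraction 1/2
Expected count = 1/2 × 308 = 154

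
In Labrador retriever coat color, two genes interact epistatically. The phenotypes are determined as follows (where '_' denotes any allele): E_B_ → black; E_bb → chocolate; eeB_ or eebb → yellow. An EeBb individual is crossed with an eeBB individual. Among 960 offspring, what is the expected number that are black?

Cross: EeBb × eeBB — consider each gene separately:
E gene: Ee × ee → 2 Ee, 2 ee → 2 E_ : 2 ee (out of 4)
B gene: Bb × BB → 2 BB, 2 Bb → 4 B_ (out of 4)
Genotype classes (out of 4 × 4 = 16): E_B_ = 2×4 = 8; eeB_ = 2×4 = 8
Apply the phenotype rules: E_B_ (8) → black; eeB_ (8) → yellow
Phenotype counts (out of 16): 8 black, 8 yellow
black: 8 out of 16 → fraction 1/2
Expected count = 1/2 × 960 = 480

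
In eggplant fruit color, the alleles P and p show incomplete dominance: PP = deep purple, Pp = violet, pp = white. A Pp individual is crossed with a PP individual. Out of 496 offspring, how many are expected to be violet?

Punnett square for Pp × PP:
Offspring genotypes: 2 PP, 2 Pp
Phenotype counts: 2 deep purple, 2 violet
violet: 2 out of 4 → fraction 1/2
Expected count = 1/2 × 496 = 248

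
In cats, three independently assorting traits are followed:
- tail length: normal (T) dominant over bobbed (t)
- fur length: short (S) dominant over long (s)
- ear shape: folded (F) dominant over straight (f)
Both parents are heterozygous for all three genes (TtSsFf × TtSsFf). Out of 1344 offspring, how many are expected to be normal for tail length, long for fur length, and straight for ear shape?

Trihybrid cross: TtSsFf × TtSsFf
Each trait segregates independently with a 3:1 phenotypic ratio, so each gene contributes 3/4 (dominant) or 1/4 (recessive).
Target: normal (tail length), long (fur length), straight (ear shape)
Probability = product of independent per-trait probabilities
= 3/4 × 1/4 × 1/4 = 3/64
Expected count = 3/64 × 1344 = 63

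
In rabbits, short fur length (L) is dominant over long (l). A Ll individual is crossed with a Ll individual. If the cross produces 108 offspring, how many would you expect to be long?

Punnett square for Ll × Ll:
Offspring genotypes: 1 LL, 2 Ll, 1 ll
short: 3, long: 1
long: 1 out of 4 → fraction 1/4
Expected count = 1/4 × 108 = 27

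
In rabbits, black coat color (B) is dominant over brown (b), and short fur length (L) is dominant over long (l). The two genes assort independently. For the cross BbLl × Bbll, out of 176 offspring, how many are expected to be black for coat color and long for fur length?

Dihybrid cross BbLl × Bbll — consider each gene separately:
coat color: Bb × Bb → 1 BB, 2 Bb, 1 bb → 3 B_ : 1 bb (out of 4)
fur length: Ll × ll → 2 Ll, 2 ll → 2 L_ : 2 ll (out of 4)
Looking for: black (B_) and long (ll)
P(black) = 3/4, P(long) = 2/4
P(both) = 3/4 × 2/4 = 6/16 = 3/8
Expected count = 3/8 × 176 = 66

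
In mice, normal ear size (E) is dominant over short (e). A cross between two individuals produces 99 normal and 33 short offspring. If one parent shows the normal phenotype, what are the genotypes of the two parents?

Observed offspring: 99 normal, 33 short
The observed ratio simplifies to 3:1. Short (ee) offspring appear, so each parent must contribute one e allele. The parent stated to show normal carries E, so it is Ee. The other parent is then either Ee or ee: Ee × ee would give a 1:1 split, whereas Ee × Ee gives 3:1 — matching the data. So both parents are heterozygous (Ee × Ee).
Parent genotypes: Ee × Ee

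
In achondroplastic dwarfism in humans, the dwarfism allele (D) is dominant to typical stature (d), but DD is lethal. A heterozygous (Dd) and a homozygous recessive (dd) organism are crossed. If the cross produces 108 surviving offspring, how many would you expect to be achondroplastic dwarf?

Cross: Dd × dd
Punnett square offspring (before lethality): 2 Dd, 2 dd
No DD offspring are produced in this cross.
achondroplastic dwarf: 2 out of 4 → fraction 1/2
Expected count = 1/2 × 108 = 54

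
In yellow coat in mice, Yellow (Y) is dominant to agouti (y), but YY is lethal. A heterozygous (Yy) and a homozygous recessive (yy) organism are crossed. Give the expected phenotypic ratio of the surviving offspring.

Cross: Yy × yy
Punnett square offspring (before lethality): 2 Yy, 2 yy
No YY offspring are produced in this cross.
Ratio: 1 yellow : 1 agouti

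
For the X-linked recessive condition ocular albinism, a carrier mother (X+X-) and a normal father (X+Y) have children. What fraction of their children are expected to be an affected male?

Cross: X+X- × X+Y
Offspring: 1 X+X+, 1 X+Y, 1 X+X-, 1 X-Y
Probability of an affected male: 1/4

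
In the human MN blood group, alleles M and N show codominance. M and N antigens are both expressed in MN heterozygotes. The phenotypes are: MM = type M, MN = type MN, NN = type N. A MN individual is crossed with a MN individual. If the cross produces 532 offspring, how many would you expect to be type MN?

Punnett square for MN × MN:
Offspring genotypes: 1 MM, 2 MN, 1 NN
Phenotype counts: 1 type M, 2 type MN, 1 type N
type MN: 2 out of 4 → fraction 1/2
Expected count = 1/2 × 532 = 266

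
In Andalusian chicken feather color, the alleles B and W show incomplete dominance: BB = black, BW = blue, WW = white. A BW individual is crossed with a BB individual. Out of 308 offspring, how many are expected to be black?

Punnett square for BW × BB:
Offspring genotypes: 2 BB, 2 BW
Phenotype counts: 2 black, 2 blue
black: 2 out of 4 → fraction 1/2
Expected count = 1/2 × 308 = 154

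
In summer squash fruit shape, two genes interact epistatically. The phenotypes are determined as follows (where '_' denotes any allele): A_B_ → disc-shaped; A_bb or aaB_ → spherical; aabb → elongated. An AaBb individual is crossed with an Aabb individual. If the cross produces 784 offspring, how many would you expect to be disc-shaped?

Cross: AaBb × Aabb — consider each gene separately:
A gene: Aa × Aa → 1 AA, 2 Aa, 1 aa → 3 A_ : 1 aa (out of 4)
B gene: Bb × bb → 2 Bb, 2 bb → 2 B_ : 2 bb (out of 4)
Genotype classes (out of 4 × 4 = 16): A_B_ = 3×2 = 6; A_bb = 3×2 = 6; aaB_ = 1×2 = 2; aabb = 1×2 = 2
Apply the phenotype rules: A_B_ (6) → disc-shaped; A_bb (6) + aaB_ (2) → spherical; aabb (2) → elongated
Phenotype counts (out of 16): 6 disc-shaped, 8 spherical, 2 elongated
disc-shaped: 6 out of 16 → fraction 3/8
Expected count = 3/8 × 784 = 294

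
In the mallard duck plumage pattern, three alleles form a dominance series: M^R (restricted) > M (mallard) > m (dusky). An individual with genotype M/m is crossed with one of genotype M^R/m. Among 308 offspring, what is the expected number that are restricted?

Cross: M/m × M^R/m
Allele dominance: M^R > M > m
Offspring genotypes: 1 M^R/M, 1 M/m, 1 M^R/m, 1 m/m
Phenotype counts: 2 restricted, 1 mallard, 1 dusky
restricted: 2 out of 4 → fraction 1/2
Expected count = 1/2 × 308 = 154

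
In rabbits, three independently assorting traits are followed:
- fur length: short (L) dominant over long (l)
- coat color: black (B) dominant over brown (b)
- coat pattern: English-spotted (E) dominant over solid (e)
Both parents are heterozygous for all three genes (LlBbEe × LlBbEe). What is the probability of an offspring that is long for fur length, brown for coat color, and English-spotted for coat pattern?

Trihybrid cross: LlBbEe × LlBbEe
Each trait segregates independently with a 3:1 phenotypic ratio, so each gene contributes 3/4 (dominant) or 1/4 (recessive).
Target: long (fur length), brown (coat color), English-spotted (coat pattern)
Probability = product of independent per-trait probabilities
= 1/4 × 1/4 × 3/4 = 3/64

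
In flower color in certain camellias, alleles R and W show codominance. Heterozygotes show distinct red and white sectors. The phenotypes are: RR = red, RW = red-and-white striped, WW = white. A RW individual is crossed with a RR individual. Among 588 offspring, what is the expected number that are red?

Punnett square for RW × RR:
Offspring genotypes: 2 RR, 2 RW
Phenotype counts: 2 red, 2 red-and-white striped
red: 2 out of 4 → fraction 1/2
Expected count = 1/2 × 588 = 294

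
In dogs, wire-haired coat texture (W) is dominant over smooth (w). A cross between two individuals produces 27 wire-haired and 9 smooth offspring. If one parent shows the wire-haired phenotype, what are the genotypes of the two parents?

Observed offspring: 27 wire-haired, 9 smooth
The observed ratio simplifies to 3:1. Smooth (ww) offspring appear, so each parent must contribute one w allele. The parent stated to show wire-haired carries W, so it is Ww. The other parent is then either Ww or ww: Ww × ww would give a 1:1 split, whereas Ww × Ww gives 3:1 — matching the data. So both parents are heterozygous (Ww × Ww).
Parent genotypes: Ww × Ww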